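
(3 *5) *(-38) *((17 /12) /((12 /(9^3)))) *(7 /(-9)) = 305235 /8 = 38154.38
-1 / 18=-0.06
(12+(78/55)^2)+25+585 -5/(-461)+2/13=11315576237/18128825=624.18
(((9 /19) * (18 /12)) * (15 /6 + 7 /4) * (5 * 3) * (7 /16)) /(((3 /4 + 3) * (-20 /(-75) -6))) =-48195 /52288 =-0.92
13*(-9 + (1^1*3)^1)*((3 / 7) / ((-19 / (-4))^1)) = -936 / 133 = -7.04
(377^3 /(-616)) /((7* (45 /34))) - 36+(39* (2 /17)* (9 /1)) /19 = -295282278323 /31337460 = -9422.66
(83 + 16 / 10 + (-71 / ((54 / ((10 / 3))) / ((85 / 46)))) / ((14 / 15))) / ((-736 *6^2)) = -6600749 / 2303562240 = -0.00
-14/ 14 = -1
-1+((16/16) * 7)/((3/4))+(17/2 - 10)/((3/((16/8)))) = 22/3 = 7.33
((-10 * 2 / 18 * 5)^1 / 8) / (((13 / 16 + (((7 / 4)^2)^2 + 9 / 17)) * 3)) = -0.02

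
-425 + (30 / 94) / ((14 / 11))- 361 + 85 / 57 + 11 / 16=-235108765 / 300048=-783.57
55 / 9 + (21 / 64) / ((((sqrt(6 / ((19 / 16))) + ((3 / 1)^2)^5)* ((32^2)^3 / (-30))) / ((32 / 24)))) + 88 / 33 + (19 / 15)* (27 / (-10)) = 35* sqrt(114) / 47422812337857363968 + 228672801093139373847071 / 42680531104071627571200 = 5.36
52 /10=26 /5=5.20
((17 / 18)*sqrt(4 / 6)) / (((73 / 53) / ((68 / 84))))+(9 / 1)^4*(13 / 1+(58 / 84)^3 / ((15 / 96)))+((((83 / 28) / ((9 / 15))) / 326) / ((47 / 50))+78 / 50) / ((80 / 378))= 15317*sqrt(6) / 82782+1041873782541957 / 10510892000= 99123.70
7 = 7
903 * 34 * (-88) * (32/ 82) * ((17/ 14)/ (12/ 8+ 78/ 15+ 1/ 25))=-2624582400/ 13817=-189953.13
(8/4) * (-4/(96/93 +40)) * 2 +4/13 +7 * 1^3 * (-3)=-43577/2067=-21.08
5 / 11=0.45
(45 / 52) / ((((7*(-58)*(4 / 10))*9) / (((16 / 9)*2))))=-50 / 23751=-0.00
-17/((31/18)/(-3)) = 918/31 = 29.61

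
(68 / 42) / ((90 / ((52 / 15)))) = 884 / 14175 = 0.06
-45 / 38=-1.18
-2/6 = -1/3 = -0.33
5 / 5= 1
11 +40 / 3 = 73 / 3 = 24.33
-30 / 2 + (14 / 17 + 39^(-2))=-366544 / 25857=-14.18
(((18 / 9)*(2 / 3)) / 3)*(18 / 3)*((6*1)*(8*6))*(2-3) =-768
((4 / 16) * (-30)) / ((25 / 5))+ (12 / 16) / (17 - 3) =-81 / 56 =-1.45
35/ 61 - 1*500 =-30465/ 61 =-499.43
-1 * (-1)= 1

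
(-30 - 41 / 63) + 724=43681 / 63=693.35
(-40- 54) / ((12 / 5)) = -235 / 6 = -39.17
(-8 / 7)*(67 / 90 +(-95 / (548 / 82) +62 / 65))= 8025424 / 561015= 14.31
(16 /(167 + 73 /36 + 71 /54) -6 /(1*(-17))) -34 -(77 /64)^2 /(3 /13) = -153052438577 /3843059712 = -39.83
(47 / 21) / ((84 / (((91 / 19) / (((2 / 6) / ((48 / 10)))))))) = 1222 / 665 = 1.84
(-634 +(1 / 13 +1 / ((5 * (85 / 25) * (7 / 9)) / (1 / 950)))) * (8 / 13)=-3726579732 / 9552725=-390.11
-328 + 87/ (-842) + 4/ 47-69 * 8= -34825841/ 39574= -880.02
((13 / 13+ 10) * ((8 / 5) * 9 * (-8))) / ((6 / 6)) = -6336 / 5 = -1267.20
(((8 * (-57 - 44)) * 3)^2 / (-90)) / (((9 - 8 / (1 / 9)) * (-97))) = -326432 / 30555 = -10.68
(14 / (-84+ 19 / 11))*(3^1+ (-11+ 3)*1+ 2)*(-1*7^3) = -158466 / 905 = -175.10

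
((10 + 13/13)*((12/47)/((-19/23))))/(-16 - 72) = 69/1786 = 0.04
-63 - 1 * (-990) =927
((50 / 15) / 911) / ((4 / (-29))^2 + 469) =0.00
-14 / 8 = -7 / 4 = -1.75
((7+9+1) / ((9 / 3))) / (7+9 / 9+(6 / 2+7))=17 / 54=0.31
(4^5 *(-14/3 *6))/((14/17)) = -34816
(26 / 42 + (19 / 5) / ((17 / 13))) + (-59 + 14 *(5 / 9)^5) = -1923038459 / 35134155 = -54.73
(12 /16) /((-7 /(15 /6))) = -15 /56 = -0.27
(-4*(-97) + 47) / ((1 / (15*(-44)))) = -287100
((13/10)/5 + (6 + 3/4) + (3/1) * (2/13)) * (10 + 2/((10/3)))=514789/6500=79.20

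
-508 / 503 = -1.01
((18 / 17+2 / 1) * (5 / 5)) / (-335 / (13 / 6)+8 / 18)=-3042 / 153323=-0.02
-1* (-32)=32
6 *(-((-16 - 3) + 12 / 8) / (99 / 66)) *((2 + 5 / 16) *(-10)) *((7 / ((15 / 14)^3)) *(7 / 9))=-8706026 / 1215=-7165.45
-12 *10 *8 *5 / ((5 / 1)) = -960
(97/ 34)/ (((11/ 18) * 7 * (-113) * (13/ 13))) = -873/ 147917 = -0.01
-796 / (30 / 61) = -24278 / 15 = -1618.53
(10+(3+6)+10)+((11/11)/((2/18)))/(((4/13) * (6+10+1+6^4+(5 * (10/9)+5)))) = 1382845/47648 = 29.02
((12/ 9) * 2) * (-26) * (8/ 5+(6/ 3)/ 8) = -1924/ 15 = -128.27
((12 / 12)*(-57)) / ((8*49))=-0.15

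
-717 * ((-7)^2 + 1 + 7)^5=-431413204869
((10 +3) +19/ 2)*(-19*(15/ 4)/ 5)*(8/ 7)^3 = -478.60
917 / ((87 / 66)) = 20174 / 29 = 695.66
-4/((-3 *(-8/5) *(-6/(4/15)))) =1/27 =0.04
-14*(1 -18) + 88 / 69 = 16510 / 69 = 239.28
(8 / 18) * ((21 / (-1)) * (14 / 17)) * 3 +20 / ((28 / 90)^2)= 152917 / 833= 183.57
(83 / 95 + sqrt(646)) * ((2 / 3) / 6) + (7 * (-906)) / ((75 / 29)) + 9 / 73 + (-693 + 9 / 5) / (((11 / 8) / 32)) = -63638151748 / 3432825 + sqrt(646) / 9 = -18535.30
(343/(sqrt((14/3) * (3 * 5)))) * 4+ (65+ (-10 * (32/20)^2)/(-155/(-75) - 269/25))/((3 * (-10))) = -2215/978+ 98 * sqrt(70)/5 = 161.72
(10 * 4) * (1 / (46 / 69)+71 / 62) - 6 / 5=16214 / 155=104.61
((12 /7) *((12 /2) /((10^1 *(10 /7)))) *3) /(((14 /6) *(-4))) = -81 /350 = -0.23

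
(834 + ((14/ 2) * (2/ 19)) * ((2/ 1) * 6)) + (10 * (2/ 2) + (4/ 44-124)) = 152347/ 209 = 728.93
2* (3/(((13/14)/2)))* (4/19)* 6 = 4032/247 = 16.32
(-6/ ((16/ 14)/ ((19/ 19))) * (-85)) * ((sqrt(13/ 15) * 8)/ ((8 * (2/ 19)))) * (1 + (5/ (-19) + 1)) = 3927 * sqrt(195)/ 8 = 6854.70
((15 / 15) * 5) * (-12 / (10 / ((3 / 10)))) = -1.80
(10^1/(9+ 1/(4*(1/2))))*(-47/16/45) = -47/684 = -0.07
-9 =-9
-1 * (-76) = 76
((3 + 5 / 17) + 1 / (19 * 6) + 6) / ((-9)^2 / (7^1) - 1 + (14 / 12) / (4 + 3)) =11473 / 13243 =0.87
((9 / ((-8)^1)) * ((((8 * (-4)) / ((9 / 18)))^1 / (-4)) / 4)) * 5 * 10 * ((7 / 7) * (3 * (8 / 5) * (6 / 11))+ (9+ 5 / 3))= -32880 / 11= -2989.09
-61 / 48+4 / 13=-601 / 624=-0.96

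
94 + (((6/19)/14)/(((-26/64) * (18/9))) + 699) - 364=741693/1729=428.97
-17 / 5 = -3.40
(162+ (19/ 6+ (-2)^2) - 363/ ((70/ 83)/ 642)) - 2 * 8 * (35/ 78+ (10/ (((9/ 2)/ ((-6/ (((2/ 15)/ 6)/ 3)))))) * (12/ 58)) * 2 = -6973661011/ 26390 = -264253.92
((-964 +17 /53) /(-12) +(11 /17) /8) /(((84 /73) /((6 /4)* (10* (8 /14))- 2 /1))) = 972868007 /2119152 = 459.08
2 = 2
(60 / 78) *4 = 40 / 13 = 3.08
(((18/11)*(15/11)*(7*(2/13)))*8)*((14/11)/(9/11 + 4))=423360/83369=5.08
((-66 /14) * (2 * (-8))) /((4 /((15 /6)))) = 330 /7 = 47.14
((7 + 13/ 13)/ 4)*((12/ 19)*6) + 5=239/ 19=12.58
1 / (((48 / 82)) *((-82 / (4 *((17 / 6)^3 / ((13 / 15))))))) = -24565 / 11232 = -2.19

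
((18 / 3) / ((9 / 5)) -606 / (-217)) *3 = 3988 / 217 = 18.38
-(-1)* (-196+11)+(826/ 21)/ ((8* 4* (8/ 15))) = -182.70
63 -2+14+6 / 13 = 981 / 13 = 75.46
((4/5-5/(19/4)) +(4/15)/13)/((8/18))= -129/247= -0.52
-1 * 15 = -15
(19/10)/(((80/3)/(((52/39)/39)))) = 19/7800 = 0.00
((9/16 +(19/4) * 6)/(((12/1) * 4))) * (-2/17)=-155/2176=-0.07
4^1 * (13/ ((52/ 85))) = 85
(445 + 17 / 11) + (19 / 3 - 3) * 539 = 74026 / 33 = 2243.21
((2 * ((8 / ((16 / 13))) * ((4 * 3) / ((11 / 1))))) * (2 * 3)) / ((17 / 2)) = 1872 / 187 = 10.01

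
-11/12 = -0.92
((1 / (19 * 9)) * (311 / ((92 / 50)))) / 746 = 7775 / 5868036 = 0.00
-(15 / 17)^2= -225 / 289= -0.78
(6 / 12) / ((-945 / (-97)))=97 / 1890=0.05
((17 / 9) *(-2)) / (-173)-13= -20207 / 1557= -12.98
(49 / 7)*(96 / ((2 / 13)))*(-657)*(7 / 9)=-2232048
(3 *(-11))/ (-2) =33/ 2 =16.50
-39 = -39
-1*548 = -548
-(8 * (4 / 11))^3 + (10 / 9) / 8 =-1172993 / 47916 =-24.48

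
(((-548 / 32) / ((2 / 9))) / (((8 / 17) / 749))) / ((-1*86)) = 15699789 / 11008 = 1426.22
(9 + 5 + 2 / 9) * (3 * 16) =2048 / 3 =682.67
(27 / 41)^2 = 729 / 1681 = 0.43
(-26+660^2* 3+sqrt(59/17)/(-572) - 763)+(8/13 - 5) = 16978086/13 - sqrt(1003)/9724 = 1306006.61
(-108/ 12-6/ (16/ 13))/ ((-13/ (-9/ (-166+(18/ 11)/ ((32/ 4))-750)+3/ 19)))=14253399/ 79622920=0.18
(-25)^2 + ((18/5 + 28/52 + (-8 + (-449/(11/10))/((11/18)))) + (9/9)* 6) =-320856/7865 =-40.80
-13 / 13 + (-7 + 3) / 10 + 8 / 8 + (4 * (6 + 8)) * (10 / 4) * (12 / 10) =838 / 5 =167.60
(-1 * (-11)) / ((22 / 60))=30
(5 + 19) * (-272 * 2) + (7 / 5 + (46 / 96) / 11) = -13054.56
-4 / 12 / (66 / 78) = -13 / 33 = -0.39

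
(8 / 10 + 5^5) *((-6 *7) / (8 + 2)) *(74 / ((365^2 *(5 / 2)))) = -48574932 / 16653125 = -2.92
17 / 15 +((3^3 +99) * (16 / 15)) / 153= 171 / 85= 2.01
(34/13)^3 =39304/2197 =17.89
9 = 9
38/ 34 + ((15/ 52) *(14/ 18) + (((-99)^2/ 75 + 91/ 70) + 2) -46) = 5922049/ 66300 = 89.32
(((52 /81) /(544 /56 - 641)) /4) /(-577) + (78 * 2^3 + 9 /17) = 624.53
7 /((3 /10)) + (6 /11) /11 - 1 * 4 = 7036 /363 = 19.38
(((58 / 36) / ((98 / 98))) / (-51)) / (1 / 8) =-116 / 459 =-0.25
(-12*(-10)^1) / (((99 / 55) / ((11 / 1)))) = 2200 / 3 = 733.33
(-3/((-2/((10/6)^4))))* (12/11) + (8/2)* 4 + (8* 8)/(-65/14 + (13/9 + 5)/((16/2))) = 1143806/95733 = 11.95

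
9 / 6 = 3 / 2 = 1.50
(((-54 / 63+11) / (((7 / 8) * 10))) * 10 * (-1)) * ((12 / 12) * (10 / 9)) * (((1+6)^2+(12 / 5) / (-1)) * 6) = -529376 / 147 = -3601.20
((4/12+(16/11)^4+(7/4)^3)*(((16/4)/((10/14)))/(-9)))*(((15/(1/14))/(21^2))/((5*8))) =-5717105/75898944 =-0.08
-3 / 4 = -0.75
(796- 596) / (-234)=-100 / 117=-0.85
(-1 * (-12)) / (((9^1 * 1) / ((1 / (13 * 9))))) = 4 / 351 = 0.01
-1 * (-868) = 868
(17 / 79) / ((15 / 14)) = 238 / 1185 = 0.20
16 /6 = 8 /3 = 2.67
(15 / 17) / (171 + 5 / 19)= 285 / 55318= 0.01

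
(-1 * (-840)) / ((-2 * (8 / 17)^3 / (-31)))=15991815 / 128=124936.05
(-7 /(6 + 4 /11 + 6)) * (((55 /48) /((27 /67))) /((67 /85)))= -21175 /10368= -2.04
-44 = -44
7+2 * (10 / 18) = 8.11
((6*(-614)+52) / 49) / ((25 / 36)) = -106.74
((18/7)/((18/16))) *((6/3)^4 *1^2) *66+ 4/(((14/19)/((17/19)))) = 16930/7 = 2418.57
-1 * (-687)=687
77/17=4.53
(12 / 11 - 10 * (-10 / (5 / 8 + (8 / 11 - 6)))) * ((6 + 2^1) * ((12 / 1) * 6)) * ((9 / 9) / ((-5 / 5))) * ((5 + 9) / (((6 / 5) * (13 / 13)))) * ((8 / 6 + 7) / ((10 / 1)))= 514595200 / 4499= 114379.91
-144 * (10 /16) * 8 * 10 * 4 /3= -9600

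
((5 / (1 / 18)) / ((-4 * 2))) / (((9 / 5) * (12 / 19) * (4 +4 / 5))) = -2375 / 1152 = -2.06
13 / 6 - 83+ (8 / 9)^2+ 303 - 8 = 34823 / 162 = 214.96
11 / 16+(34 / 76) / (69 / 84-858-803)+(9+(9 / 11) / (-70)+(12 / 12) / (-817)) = 452653589539 / 46789197840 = 9.67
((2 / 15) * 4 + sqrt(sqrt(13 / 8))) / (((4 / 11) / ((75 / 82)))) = 55 / 41 + 825 * 26^(1 / 4) / 656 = 4.18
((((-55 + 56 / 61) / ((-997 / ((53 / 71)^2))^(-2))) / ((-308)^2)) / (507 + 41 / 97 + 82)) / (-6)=8083096456440137387 / 15663347176496475456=0.52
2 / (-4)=-0.50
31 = 31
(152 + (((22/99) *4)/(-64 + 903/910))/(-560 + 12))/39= 1535124716/393880617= 3.90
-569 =-569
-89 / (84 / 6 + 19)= -89 / 33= -2.70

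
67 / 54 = 1.24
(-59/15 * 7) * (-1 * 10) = 826/3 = 275.33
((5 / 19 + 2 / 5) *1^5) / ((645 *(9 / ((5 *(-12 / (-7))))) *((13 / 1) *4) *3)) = 1 / 159315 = 0.00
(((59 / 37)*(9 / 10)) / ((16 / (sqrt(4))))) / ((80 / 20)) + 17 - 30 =-153389 / 11840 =-12.96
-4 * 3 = -12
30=30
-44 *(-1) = 44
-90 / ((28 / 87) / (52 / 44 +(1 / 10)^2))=-1026513 / 3080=-333.28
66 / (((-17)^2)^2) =66 / 83521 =0.00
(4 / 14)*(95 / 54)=95 / 189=0.50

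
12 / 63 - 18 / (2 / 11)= -2075 / 21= -98.81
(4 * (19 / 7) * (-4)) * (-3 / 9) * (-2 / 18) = -304 / 189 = -1.61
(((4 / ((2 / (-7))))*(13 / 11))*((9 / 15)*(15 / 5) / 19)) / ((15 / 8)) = -4368 / 5225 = -0.84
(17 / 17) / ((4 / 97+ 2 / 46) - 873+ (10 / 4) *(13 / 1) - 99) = -4462 / 4191671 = -0.00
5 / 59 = 0.08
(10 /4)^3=125 /8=15.62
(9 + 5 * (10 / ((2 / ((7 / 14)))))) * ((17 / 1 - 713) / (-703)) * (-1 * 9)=-134676 / 703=-191.57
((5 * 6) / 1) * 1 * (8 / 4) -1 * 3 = 57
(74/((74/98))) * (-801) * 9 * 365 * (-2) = 515731860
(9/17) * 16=144/17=8.47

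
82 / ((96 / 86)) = 1763 / 24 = 73.46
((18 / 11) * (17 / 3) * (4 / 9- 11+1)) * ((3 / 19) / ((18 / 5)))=-7310 / 1881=-3.89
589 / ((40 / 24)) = 1767 / 5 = 353.40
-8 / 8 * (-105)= 105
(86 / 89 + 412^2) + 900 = 15187402 / 89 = 170644.97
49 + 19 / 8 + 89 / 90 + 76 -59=24971 / 360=69.36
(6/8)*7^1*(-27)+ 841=2797/4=699.25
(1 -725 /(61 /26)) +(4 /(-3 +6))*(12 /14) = -131035 /427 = -306.87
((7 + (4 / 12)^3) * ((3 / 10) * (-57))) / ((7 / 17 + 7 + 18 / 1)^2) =-104329 / 559872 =-0.19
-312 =-312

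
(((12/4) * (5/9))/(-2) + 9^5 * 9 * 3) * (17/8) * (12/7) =162620861/28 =5807887.89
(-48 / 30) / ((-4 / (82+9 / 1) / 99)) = 18018 / 5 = 3603.60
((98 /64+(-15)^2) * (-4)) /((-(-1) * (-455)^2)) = -7249 /1656200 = -0.00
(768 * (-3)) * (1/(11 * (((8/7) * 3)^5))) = -16807/38016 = -0.44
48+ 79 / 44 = 2191 / 44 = 49.80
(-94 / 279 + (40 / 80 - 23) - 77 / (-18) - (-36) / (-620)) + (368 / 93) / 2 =-2579 / 155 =-16.64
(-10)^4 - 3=9997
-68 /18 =-34 /9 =-3.78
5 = 5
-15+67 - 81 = -29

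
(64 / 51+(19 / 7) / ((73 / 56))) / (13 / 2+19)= 0.13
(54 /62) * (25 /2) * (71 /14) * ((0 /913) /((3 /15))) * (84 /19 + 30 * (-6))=0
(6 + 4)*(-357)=-3570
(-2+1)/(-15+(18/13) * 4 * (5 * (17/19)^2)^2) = -1694173/124925205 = -0.01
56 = 56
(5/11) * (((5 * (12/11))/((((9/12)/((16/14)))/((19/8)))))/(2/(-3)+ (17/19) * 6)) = 108300/56749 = 1.91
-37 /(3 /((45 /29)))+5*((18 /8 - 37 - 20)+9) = -28755 /116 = -247.89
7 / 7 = 1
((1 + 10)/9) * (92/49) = 1012/441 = 2.29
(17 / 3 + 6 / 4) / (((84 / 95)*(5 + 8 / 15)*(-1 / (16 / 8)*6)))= -20425 / 41832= -0.49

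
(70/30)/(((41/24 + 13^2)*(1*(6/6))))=56/4097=0.01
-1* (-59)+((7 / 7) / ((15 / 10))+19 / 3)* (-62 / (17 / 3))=-299 / 17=-17.59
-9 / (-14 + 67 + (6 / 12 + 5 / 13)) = -78 / 467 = -0.17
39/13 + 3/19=60/19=3.16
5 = 5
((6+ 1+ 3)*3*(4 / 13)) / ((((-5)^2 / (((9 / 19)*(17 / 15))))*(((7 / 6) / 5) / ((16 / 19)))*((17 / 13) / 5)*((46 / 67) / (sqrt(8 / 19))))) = 463104*sqrt(38) / 1104299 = 2.59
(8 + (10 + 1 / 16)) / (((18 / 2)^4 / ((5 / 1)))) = 1445 / 104976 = 0.01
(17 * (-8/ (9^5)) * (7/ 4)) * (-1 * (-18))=-476/ 6561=-0.07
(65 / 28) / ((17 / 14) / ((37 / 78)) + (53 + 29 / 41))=98605 / 2390004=0.04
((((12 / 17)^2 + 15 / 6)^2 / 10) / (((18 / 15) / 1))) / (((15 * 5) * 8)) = 0.00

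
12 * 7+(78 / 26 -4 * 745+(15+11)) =-2867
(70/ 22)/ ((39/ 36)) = 420/ 143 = 2.94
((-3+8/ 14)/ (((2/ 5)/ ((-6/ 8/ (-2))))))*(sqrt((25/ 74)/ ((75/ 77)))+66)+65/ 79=-661145/ 4424-85*sqrt(17094)/ 8288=-150.79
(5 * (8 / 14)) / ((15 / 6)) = 8 / 7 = 1.14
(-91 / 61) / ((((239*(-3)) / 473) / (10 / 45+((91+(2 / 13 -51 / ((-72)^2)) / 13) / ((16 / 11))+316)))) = 372.78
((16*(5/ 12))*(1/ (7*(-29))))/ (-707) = 20/ 430563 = 0.00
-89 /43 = -2.07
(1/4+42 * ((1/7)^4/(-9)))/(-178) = -1021/732648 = -0.00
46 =46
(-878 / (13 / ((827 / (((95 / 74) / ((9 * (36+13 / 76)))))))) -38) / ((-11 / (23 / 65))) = 7643952934733 / 16777475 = 455608.07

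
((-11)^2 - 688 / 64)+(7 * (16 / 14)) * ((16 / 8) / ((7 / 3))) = 3279 / 28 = 117.11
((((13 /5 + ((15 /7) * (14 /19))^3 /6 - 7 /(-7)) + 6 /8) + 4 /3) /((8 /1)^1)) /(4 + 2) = 0.13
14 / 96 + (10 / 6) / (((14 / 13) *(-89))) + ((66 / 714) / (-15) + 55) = 6672001 / 121040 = 55.12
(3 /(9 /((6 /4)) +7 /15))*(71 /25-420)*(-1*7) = 657027 /485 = 1354.69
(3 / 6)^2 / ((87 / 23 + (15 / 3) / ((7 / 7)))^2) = 529 / 163216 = 0.00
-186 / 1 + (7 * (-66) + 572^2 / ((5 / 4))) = 1305496 / 5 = 261099.20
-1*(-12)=12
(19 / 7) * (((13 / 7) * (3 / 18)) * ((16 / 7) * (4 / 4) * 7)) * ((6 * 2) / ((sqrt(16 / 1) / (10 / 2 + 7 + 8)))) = 39520 / 49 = 806.53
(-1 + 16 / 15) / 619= 1 / 9285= 0.00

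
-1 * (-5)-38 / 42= 86 / 21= 4.10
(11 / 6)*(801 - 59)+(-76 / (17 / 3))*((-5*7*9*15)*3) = 9765077 / 51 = 191472.10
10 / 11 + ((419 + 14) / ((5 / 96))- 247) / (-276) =-429863 / 15180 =-28.32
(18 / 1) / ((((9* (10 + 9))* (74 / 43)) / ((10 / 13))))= 430 / 9139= 0.05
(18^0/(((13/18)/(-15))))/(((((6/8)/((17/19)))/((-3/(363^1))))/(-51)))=-312120/29887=-10.44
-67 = -67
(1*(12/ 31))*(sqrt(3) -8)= -96/ 31 + 12*sqrt(3)/ 31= -2.43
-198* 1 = -198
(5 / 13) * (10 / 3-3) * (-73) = -9.36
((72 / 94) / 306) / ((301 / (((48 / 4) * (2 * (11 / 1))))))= 528 / 240499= 0.00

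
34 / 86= 17 / 43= 0.40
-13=-13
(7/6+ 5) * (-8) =-148/3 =-49.33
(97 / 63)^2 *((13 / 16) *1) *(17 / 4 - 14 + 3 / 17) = -18.44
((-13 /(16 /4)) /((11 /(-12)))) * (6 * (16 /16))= 234 /11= 21.27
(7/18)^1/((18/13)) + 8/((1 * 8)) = 415/324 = 1.28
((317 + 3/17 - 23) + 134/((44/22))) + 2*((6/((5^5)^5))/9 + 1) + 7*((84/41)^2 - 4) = 9314419627189636230583058/25549829006195068359375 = 364.56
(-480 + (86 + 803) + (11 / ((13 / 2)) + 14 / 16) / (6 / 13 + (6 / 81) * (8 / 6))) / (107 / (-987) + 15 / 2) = 1926729609 / 34434760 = 55.95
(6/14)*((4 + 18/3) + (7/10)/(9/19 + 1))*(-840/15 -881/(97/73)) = -3227.89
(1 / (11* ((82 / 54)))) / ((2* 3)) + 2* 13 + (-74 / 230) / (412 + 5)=26.01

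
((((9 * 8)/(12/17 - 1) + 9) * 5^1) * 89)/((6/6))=-104931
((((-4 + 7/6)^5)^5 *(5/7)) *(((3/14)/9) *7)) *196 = -4736074879475.25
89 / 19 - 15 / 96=2753 / 608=4.53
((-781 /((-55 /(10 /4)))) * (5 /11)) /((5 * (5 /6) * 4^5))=213 /56320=0.00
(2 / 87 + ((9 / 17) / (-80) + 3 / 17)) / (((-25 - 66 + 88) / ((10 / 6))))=-22817 / 212976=-0.11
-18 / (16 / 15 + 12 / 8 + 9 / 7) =-3780 / 809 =-4.67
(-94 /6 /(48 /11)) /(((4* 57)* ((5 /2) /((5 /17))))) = -517 /279072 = -0.00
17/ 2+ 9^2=179/ 2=89.50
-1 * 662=-662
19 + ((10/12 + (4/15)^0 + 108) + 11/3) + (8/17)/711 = 3203071/24174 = 132.50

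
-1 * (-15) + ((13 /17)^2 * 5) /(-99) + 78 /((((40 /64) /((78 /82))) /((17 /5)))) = 12275742032 /29326275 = 418.59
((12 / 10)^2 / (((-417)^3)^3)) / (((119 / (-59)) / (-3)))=-236 / 42009518195375679261247725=-0.00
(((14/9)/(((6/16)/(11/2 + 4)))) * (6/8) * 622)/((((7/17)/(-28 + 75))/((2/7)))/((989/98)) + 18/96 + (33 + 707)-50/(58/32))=60664283532608/2351538095229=25.80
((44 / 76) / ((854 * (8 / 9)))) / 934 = 99 / 121240672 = 0.00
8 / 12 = 2 / 3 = 0.67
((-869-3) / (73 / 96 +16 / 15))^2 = 175192473600 / 769129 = 227780.35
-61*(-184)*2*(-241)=-5409968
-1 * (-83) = 83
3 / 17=0.18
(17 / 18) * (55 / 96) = 935 / 1728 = 0.54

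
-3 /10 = -0.30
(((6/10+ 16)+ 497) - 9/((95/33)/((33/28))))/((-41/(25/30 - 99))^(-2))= 88.95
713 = 713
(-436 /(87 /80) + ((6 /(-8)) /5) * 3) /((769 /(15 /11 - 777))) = 496550313 /1226555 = 404.83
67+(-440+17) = -356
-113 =-113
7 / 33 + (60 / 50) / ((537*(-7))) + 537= 111065854 / 206745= 537.21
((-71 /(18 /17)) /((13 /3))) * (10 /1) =-154.74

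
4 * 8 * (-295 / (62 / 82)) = -387040 / 31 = -12485.16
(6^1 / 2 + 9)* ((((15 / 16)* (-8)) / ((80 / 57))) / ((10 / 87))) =-44631 / 80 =-557.89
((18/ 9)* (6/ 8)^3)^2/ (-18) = -81/ 2048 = -0.04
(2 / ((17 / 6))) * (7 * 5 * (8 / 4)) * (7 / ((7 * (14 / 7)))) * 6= 2520 / 17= 148.24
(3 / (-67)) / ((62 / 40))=-60 / 2077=-0.03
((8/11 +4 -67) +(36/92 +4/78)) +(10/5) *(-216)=-4872622/9867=-493.83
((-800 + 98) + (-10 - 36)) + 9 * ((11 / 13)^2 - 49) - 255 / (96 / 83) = -7587559 / 5408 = -1403.02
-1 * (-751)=751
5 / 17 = 0.29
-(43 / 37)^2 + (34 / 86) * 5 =36858 / 58867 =0.63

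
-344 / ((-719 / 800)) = 275200 / 719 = 382.75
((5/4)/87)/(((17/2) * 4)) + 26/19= 307727/224808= 1.37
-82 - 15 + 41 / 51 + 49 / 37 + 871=776.13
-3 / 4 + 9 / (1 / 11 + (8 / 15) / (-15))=88689 / 548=161.84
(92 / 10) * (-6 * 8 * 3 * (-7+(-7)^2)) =-278208 / 5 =-55641.60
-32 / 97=-0.33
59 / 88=0.67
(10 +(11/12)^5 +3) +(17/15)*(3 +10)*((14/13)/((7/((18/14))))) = 144236209/8709120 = 16.56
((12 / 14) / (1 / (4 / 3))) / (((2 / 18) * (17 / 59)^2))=250632 / 2023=123.89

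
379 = 379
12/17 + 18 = 318/17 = 18.71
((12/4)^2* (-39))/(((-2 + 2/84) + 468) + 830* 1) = -14742/54433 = -0.27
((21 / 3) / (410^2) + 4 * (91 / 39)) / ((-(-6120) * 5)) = 4706821 / 15431580000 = 0.00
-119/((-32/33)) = 3927/32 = 122.72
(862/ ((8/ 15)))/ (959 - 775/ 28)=45255/ 26077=1.74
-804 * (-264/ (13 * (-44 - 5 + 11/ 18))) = -57024/ 169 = -337.42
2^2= 4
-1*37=-37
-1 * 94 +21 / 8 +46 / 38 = -13705 / 152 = -90.16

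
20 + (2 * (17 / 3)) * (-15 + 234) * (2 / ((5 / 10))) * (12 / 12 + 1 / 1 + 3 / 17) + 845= 22473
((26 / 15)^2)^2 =456976 / 50625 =9.03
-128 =-128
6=6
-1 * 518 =-518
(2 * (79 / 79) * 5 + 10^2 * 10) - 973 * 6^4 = -1259998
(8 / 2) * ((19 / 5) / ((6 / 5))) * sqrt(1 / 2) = 19 * sqrt(2) / 3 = 8.96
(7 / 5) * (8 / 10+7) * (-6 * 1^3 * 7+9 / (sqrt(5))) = -11466 / 25+2457 * sqrt(5) / 125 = -414.69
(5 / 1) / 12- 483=-5791 / 12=-482.58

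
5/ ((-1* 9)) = -5/ 9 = -0.56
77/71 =1.08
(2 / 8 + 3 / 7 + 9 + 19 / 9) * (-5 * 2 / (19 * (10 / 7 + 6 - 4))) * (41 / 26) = -609055 / 213408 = -2.85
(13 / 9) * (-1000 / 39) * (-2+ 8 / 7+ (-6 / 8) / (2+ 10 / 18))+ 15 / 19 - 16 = 754489 / 27531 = 27.41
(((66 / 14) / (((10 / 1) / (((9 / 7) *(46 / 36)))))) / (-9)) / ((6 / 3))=-0.04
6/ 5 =1.20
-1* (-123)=123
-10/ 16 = -5/ 8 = -0.62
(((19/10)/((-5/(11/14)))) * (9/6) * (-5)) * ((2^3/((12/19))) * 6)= 11913/70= 170.19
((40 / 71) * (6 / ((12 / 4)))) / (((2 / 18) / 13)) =9360 / 71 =131.83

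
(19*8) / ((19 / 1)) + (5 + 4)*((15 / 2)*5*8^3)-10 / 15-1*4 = 518410 / 3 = 172803.33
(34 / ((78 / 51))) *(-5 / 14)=-1445 / 182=-7.94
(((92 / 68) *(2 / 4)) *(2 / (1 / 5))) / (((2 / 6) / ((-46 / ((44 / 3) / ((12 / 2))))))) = -71415 / 187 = -381.90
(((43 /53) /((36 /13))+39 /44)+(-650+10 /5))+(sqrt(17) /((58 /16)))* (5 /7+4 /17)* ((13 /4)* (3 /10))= -3393868 /5247+4407* sqrt(17) /17255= -645.77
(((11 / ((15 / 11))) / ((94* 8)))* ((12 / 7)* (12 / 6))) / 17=121 / 55930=0.00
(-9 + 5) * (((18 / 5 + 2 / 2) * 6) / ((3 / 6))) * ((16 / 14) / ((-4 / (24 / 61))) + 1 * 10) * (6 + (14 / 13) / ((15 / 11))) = -2057093504 / 138775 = -14823.23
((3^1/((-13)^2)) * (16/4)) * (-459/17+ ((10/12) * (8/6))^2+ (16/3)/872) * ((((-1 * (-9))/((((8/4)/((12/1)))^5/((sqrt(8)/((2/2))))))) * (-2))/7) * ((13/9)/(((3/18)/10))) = 62879569920 * sqrt(2)/9919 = 8965131.62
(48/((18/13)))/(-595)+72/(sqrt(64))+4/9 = 50263/5355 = 9.39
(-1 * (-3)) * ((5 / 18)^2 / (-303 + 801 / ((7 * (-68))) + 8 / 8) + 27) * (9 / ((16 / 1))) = 79033609 / 1734636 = 45.56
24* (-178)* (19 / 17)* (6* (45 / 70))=-2191536 / 119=-18416.27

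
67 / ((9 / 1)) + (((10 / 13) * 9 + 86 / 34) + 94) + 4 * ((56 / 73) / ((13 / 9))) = 16410350 / 145197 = 113.02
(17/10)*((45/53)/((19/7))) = 1071/2014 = 0.53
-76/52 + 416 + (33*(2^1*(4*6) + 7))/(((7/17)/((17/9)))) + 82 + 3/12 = 9634433/1092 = 8822.74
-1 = -1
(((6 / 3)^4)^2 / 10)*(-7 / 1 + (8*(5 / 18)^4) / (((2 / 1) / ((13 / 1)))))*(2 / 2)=-5618656 / 32805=-171.27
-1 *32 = -32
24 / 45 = 8 / 15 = 0.53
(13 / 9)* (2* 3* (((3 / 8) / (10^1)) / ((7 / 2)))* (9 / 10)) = 117 / 1400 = 0.08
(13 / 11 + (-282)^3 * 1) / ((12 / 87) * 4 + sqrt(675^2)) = -7153819615 / 215501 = -33196.22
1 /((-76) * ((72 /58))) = -29 /2736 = -0.01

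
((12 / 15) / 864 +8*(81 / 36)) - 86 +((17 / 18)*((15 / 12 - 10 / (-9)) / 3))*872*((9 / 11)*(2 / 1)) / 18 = -970261 / 106920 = -9.07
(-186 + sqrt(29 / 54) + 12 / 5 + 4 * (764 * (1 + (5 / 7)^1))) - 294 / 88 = sqrt(174) / 18 + 7779951 / 1540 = 5052.65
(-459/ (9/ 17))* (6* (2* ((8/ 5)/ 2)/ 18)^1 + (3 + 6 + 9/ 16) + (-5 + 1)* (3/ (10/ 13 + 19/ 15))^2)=-15418325423/ 12608720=-1222.83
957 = 957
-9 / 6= -3 / 2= -1.50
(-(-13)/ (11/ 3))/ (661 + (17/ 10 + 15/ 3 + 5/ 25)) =390/ 73469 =0.01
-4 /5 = -0.80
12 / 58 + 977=28339 / 29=977.21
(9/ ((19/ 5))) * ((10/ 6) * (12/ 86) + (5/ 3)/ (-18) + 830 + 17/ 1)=2006.38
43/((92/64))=688/23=29.91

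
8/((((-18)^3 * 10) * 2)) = -0.00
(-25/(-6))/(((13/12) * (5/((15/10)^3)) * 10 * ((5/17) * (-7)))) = -459/3640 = -0.13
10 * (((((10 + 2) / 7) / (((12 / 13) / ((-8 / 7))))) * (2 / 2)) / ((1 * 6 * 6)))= -260 / 441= -0.59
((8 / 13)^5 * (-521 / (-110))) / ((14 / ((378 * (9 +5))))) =3226632192 / 20421115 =158.00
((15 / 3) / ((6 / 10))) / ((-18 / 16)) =-200 / 27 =-7.41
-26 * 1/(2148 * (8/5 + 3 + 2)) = -65/35442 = -0.00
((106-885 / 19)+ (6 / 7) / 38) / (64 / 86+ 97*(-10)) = -169979 / 2771587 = -0.06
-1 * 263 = -263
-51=-51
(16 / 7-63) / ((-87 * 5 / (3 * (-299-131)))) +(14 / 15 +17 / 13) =-7038539 / 39585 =-177.81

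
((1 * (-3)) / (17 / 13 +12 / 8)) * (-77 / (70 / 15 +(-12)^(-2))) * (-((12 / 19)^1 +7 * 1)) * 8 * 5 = -5016211200 / 933451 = -5373.83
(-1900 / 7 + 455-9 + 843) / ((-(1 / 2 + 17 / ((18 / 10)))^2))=-2307852 / 224287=-10.29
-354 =-354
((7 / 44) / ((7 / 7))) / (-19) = -7 / 836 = -0.01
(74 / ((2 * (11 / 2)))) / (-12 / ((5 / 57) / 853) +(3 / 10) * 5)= -740 / 12835779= -0.00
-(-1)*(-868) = -868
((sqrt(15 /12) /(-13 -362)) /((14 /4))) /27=-sqrt(5) /70875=-0.00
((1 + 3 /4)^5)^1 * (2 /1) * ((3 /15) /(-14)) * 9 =-21609 /5120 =-4.22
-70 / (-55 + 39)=35 / 8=4.38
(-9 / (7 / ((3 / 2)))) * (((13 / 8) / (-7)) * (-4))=-351 / 196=-1.79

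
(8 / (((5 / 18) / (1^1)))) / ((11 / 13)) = 1872 / 55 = 34.04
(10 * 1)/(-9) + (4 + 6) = 80/9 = 8.89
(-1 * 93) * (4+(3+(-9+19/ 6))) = -217/ 2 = -108.50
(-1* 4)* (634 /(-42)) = 1268 /21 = 60.38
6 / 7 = 0.86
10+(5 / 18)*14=125 / 9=13.89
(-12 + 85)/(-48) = -73/48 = -1.52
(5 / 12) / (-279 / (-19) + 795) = 95 / 184608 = 0.00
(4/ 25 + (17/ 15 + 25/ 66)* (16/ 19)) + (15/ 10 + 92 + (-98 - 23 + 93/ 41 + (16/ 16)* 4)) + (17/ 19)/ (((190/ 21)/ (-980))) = -2850311081/ 24421650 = -116.71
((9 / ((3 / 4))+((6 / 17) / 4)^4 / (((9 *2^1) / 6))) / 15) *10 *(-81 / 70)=-432973593 / 46771760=-9.26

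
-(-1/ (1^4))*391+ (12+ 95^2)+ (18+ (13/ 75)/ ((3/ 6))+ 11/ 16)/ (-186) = 2104306759/ 223200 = 9427.90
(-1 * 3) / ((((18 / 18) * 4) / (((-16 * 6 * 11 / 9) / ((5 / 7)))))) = 616 / 5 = 123.20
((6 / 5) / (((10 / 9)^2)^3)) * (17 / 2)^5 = 2263710671811 / 80000000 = 28296.38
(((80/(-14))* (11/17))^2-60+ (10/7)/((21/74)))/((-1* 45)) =350864/382347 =0.92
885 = 885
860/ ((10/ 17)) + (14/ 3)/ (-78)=171047/ 117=1461.94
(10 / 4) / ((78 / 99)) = 165 / 52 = 3.17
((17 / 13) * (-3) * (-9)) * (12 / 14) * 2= 5508 / 91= 60.53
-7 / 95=-0.07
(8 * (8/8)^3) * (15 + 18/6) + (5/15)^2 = 1297/9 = 144.11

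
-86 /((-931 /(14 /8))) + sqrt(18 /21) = 43 /266 + sqrt(42) /7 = 1.09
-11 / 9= -1.22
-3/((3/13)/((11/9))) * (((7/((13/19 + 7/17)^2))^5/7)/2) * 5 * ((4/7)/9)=-3031275330932844575674993904005/1251663660245819136562979328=-2421.80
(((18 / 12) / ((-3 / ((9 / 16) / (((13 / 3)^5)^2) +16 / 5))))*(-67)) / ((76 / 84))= 118.48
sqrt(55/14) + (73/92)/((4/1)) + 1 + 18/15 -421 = -770227/1840 + sqrt(770)/14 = -416.62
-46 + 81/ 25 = -1069/ 25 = -42.76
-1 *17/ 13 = -17/ 13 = -1.31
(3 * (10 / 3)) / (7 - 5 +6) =5 / 4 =1.25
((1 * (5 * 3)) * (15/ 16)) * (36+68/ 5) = 1395/ 2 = 697.50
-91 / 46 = -1.98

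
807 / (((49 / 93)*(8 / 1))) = 75051 / 392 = 191.46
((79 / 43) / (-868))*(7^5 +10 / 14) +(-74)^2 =5440.42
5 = 5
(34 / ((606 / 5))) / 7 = 85 / 2121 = 0.04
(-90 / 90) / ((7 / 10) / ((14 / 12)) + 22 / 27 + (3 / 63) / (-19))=-17955 / 25358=-0.71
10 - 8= 2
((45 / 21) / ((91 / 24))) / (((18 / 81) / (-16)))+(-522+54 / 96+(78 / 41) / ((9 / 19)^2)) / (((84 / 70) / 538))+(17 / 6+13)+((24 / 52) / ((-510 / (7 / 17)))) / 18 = -11249326721870261 / 48909828240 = -230001.35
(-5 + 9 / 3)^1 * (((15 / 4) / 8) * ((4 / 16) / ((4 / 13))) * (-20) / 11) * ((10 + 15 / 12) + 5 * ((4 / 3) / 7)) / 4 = 333125 / 78848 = 4.22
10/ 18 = 5/ 9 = 0.56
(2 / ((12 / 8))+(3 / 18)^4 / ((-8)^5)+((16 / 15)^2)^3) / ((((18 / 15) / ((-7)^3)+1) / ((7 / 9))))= 40237679232680783 / 18370967961600000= 2.19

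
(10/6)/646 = 5/1938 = 0.00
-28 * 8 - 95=-319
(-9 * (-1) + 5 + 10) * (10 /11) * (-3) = -720 /11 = -65.45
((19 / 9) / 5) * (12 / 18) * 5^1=38 / 27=1.41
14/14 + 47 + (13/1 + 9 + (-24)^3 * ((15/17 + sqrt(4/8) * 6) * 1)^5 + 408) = -1618172287488 * sqrt(2)/83521 - 30493505615554/1419857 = -48876052.96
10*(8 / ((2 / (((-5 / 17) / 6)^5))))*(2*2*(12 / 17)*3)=-62500 / 651714363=-0.00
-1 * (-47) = 47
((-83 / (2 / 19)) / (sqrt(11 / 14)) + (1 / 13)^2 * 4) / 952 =1 / 40222 - 1577 * sqrt(154) / 20944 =-0.93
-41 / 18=-2.28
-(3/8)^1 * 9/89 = -27/712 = -0.04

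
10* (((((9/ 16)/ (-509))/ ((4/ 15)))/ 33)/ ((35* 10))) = -9/ 2508352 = -0.00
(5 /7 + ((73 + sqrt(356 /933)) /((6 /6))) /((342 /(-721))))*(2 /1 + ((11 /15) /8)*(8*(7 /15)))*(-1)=361.84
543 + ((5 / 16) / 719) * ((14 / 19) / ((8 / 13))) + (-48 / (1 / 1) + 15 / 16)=433600595 / 874304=495.94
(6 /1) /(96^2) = 1 /1536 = 0.00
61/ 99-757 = -756.38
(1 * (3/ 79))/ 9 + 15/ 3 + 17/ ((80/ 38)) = 123991/ 9480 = 13.08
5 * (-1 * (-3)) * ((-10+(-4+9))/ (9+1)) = -7.50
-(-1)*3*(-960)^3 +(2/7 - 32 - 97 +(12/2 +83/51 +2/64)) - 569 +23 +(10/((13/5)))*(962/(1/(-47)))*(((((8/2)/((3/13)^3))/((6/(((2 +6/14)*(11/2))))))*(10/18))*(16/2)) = -8922809264119649/2776032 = -3214231415.24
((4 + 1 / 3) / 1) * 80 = 346.67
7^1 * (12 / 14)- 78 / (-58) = 213 / 29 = 7.34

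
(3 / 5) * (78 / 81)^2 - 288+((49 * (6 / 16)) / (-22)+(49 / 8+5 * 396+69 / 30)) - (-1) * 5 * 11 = 1755.15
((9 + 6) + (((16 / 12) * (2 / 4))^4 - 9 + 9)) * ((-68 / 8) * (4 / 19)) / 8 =-20927 / 6156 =-3.40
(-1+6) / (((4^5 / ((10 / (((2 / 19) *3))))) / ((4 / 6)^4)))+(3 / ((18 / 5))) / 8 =2095 / 15552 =0.13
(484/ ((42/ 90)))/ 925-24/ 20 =-102/ 1295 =-0.08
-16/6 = -8/3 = -2.67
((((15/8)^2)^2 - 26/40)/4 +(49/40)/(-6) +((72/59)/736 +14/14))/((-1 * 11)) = -1242239171/3668459520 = -0.34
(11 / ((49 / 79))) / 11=79 / 49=1.61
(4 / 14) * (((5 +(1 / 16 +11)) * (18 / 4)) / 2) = 2313 / 224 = 10.33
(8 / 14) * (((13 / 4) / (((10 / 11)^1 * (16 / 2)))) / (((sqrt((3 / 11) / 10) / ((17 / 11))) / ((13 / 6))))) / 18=2873 * sqrt(330) / 181440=0.29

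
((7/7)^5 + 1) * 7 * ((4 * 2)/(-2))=-56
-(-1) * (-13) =-13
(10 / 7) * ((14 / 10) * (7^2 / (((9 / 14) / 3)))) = 1372 / 3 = 457.33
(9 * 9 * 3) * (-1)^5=-243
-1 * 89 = -89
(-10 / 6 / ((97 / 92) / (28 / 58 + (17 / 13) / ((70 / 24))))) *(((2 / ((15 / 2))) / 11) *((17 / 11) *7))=-76861216 / 199118205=-0.39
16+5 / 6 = 101 / 6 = 16.83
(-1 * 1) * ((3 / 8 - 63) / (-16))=-501 / 128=-3.91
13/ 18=0.72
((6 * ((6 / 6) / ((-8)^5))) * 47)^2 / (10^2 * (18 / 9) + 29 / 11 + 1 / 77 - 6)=1530837 / 4064649674752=0.00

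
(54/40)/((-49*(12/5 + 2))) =-27/4312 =-0.01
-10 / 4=-5 / 2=-2.50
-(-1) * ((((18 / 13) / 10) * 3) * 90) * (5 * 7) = 17010 / 13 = 1308.46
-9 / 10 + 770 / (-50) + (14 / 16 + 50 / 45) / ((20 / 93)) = -3391 / 480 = -7.06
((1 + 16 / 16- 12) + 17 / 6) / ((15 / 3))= -43 / 30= -1.43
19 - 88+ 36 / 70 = -2397 / 35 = -68.49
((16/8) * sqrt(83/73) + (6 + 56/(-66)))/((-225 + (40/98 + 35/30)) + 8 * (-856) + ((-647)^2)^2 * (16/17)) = 9996 * sqrt(6059)/60173777694138593 + 283220/9067281570349651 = 0.00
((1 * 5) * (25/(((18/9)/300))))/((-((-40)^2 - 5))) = -3750/319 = -11.76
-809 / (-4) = 809 / 4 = 202.25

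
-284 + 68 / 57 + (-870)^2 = 43127180 / 57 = 756617.19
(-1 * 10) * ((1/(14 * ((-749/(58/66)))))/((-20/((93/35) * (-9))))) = 8091/8074220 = 0.00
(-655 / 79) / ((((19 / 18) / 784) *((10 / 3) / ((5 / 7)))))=-1980720 / 1501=-1319.60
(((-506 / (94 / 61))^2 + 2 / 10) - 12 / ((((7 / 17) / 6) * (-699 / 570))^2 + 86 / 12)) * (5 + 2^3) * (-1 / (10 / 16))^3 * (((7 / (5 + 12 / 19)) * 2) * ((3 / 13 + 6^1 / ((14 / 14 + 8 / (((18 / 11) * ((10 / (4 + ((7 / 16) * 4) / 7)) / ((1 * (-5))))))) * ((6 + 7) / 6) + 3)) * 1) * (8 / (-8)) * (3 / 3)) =-245150616491830297156220928 / 149101162759050442375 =-1644189.84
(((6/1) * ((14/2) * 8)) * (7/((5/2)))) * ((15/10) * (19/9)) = 2979.20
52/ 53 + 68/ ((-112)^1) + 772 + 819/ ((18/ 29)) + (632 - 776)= 2890645/ 1484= 1947.87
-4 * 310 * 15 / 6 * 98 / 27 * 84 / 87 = -8506400 / 783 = -10863.86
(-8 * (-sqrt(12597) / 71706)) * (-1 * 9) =-12 * sqrt(12597) / 11951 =-0.11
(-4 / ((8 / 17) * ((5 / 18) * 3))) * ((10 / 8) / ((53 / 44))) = -561 / 53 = -10.58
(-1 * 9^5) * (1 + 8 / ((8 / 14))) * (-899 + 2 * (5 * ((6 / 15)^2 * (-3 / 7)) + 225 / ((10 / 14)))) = 1672090533 / 7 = 238870076.14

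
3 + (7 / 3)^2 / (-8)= 167 / 72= 2.32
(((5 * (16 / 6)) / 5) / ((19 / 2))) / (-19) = -0.01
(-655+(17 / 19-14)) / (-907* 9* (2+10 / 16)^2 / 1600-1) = 1299865600 / 70343377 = 18.48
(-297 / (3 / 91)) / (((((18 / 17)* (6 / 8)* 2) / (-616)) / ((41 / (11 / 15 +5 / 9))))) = 3223360140 / 29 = 111150349.66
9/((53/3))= 0.51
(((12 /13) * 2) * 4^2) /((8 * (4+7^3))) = 48 /4511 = 0.01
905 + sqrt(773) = 932.80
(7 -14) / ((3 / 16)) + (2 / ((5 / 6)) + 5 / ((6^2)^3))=-8149223 / 233280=-34.93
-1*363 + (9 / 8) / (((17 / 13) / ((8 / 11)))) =-67764 / 187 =-362.37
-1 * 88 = -88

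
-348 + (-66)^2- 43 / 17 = 68093 / 17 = 4005.47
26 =26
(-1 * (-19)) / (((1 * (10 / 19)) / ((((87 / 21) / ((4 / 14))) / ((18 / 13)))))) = 136097 / 360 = 378.05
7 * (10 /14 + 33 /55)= 46 /5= 9.20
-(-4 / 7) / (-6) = -0.10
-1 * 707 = -707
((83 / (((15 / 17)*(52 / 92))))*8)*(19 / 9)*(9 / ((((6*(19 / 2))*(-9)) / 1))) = -259624 / 5265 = -49.31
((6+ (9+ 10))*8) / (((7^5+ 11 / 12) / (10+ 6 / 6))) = 5280 / 40339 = 0.13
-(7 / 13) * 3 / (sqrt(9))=-7 / 13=-0.54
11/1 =11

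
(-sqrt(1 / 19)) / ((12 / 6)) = -sqrt(19) / 38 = -0.11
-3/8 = -0.38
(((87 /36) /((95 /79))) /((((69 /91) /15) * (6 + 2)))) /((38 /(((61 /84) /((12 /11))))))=19984393 /229561344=0.09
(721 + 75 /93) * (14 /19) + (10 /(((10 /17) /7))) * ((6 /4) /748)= 27579601 /51832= 532.10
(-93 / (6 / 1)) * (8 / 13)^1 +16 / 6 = -268 / 39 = -6.87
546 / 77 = 78 / 11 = 7.09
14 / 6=7 / 3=2.33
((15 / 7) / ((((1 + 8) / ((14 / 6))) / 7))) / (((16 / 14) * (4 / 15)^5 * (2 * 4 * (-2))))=-20671875 / 131072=-157.71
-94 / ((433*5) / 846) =-79524 / 2165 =-36.73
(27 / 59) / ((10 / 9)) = 243 / 590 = 0.41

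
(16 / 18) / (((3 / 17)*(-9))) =-136 / 243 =-0.56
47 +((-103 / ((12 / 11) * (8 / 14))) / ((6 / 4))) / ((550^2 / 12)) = 7754279 / 165000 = 47.00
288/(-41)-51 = -2379/41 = -58.02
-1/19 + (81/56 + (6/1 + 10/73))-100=-7182269/77672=-92.47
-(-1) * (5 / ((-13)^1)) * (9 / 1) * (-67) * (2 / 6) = 1005 / 13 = 77.31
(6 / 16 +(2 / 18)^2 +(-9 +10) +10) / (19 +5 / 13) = 95927 / 163296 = 0.59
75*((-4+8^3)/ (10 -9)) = 38100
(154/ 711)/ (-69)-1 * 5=-245449/ 49059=-5.00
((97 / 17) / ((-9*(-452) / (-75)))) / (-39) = 2425 / 899028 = 0.00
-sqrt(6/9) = -sqrt(6)/3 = -0.82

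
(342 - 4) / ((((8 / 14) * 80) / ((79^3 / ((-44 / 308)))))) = -4082855959 / 160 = -25517849.74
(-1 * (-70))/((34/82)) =2870/17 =168.82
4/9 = 0.44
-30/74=-15/37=-0.41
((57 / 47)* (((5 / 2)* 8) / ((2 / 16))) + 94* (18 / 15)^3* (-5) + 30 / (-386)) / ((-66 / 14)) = 327112821 / 2494525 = 131.13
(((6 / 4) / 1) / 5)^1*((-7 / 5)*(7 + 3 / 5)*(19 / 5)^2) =-144039 / 3125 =-46.09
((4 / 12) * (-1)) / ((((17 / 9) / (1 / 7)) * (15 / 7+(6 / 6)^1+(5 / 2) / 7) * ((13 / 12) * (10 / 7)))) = -0.00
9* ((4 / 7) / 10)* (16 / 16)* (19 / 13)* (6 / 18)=114 / 455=0.25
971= 971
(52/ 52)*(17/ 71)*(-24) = -408/ 71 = -5.75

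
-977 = -977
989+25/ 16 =15849/ 16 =990.56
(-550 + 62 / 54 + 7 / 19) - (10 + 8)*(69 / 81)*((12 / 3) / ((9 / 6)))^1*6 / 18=-288364 / 513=-562.11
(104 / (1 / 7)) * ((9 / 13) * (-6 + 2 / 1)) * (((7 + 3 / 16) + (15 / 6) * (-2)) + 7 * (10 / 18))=-12250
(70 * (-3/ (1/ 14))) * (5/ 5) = -2940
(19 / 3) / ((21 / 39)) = 247 / 21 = 11.76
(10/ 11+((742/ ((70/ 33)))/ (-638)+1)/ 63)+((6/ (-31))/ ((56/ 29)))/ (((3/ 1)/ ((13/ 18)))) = 2470241/ 2768920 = 0.89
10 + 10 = 20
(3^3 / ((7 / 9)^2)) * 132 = 288684 / 49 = 5891.51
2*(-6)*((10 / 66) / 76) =-5 / 209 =-0.02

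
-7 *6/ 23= -42/ 23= -1.83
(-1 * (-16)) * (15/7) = 240/7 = 34.29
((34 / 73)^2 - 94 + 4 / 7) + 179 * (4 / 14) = -1569292 / 37303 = -42.07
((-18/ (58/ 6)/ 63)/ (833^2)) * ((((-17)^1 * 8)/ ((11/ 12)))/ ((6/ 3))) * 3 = 864/ 91144361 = 0.00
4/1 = 4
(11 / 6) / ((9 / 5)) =55 / 54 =1.02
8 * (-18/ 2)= -72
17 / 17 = 1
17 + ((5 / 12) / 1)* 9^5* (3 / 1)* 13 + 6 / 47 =180397915 / 188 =959563.38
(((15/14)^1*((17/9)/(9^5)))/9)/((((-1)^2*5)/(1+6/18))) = 0.00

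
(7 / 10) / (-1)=-7 / 10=-0.70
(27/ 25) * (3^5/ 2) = 6561/ 50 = 131.22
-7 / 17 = -0.41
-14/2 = -7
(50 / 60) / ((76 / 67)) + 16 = 7631 / 456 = 16.73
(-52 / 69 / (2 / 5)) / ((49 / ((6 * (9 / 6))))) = -390 / 1127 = -0.35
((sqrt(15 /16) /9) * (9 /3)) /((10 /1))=sqrt(15) /120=0.03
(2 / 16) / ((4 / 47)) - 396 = -12625 / 32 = -394.53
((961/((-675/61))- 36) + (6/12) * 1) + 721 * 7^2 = 47528983/1350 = 35206.65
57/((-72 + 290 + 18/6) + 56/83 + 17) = 4731/19810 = 0.24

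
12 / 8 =3 / 2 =1.50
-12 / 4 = -3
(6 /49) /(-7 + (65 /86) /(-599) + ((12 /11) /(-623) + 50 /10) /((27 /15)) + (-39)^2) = 2723339124 /33734002462279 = 0.00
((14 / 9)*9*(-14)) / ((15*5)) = -196 / 75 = -2.61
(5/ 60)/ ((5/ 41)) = 41/ 60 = 0.68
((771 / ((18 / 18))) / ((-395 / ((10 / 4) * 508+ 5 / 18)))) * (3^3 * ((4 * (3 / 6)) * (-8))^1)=1071123.95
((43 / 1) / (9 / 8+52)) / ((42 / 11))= 1892 / 8925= 0.21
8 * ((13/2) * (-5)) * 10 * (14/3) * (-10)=364000/3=121333.33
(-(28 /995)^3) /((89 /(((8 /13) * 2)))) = -351232 /1139731630375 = -0.00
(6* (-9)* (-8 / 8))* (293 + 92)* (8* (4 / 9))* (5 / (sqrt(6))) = 61600* sqrt(6) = 150888.57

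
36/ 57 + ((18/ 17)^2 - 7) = -28813/ 5491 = -5.25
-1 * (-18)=18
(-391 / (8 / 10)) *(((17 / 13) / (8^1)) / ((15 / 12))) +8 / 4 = -6439 / 104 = -61.91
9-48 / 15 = 29 / 5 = 5.80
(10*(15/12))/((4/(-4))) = -25/2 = -12.50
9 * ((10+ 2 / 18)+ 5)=136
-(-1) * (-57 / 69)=-19 / 23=-0.83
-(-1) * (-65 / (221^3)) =-5 / 830297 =-0.00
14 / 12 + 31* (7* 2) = 435.17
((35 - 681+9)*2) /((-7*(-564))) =-91 /282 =-0.32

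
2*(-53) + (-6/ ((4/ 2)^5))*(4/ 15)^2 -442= -41101/ 75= -548.01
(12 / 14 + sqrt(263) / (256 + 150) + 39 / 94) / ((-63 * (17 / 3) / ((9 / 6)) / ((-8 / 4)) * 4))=sqrt(263) / 193256 + 837 / 313208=0.00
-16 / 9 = -1.78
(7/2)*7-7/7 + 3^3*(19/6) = 109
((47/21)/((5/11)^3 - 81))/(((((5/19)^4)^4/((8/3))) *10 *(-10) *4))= 18044029508549677386620317/51759475708007812500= 348613.07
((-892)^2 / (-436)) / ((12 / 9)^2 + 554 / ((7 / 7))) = -895122 / 272609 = -3.28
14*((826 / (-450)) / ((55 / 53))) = -24.76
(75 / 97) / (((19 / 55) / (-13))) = -53625 / 1843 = -29.10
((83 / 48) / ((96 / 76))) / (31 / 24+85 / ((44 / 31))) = 17347 / 775248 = 0.02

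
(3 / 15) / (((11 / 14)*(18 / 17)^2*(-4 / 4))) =-2023 / 8910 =-0.23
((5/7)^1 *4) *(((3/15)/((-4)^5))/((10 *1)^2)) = -1/179200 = -0.00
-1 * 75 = -75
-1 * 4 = -4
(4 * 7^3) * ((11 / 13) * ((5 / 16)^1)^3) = 471625 / 13312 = 35.43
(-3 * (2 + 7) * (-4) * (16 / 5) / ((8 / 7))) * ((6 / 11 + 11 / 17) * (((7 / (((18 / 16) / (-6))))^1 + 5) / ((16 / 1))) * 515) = -140363559 / 374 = -375303.63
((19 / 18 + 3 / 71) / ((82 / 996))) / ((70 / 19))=2212531 / 611310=3.62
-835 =-835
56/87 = 0.64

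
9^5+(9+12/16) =236235/4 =59058.75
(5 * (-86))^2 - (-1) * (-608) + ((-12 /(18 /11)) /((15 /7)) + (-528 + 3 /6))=16538497 /90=183761.08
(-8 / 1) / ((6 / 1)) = -4 / 3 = -1.33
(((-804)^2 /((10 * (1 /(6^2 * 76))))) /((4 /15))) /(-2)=-331611408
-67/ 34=-1.97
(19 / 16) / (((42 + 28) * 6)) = 19 / 6720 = 0.00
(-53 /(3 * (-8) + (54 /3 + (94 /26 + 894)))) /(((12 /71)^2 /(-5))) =17366245 /1669104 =10.40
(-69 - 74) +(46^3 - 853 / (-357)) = 34698754 / 357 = 97195.39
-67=-67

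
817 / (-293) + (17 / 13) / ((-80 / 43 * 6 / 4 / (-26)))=165163 / 17580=9.39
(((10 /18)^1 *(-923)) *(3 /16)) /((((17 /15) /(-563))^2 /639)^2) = -3194852280369204653128125 /1336336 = -2390755229500069333.71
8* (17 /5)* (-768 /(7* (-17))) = 175.54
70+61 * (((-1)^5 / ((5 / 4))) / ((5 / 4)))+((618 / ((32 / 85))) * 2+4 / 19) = 12594323 / 3800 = 3314.30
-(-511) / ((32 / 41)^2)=858991 / 1024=838.86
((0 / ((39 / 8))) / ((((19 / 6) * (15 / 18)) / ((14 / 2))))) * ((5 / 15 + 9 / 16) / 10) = 0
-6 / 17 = -0.35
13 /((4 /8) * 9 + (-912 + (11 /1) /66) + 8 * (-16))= -39 /3106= -0.01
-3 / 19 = -0.16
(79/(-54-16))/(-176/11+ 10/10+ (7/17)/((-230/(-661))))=30889/378161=0.08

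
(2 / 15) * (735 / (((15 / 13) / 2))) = 2548 / 15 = 169.87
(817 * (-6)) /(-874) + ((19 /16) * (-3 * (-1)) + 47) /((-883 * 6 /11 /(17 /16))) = 171481643 /31194624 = 5.50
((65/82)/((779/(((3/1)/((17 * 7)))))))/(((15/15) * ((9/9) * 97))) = 195/737343754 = 0.00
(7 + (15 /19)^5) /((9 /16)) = 289473088 /22284891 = 12.99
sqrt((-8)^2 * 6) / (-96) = -sqrt(6) / 12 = -0.20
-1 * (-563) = 563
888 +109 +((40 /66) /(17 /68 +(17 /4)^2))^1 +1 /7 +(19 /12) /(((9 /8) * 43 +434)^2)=335026918149068 /335975727241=997.18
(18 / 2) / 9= 1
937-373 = 564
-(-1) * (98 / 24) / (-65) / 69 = -49 / 53820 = -0.00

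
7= 7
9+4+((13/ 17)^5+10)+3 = 26.26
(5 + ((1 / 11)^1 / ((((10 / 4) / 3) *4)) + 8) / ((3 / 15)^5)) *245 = 135236325 / 22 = 6147105.68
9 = 9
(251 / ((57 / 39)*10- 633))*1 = -3263 / 8039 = -0.41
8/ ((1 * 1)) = 8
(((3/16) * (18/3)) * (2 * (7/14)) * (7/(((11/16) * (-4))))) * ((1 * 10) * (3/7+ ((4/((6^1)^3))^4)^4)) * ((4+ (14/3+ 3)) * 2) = -2744476147080106323362743911625/9583884958057514145076248576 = -286.36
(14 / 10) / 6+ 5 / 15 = 17 / 30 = 0.57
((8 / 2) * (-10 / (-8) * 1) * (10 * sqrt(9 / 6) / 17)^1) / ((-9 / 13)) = -325 * sqrt(6) / 153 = -5.20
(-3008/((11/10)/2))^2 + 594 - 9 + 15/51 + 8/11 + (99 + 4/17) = 61528244773/2057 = 29911640.63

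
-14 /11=-1.27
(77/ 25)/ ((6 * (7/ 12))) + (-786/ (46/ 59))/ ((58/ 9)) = -5187727/ 33350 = -155.55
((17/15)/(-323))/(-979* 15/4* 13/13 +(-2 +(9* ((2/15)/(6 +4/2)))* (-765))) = 1/1079580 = 0.00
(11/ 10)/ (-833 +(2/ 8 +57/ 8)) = -44/ 33025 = -0.00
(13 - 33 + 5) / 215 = -3 / 43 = -0.07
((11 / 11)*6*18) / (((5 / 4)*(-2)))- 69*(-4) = 1164 / 5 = 232.80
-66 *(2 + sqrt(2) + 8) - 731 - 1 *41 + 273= -1159 - 66 *sqrt(2)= -1252.34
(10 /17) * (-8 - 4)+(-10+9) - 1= -154 /17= -9.06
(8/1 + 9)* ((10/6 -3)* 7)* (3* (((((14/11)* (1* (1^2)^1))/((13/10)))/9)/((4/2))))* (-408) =4531520/429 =10562.98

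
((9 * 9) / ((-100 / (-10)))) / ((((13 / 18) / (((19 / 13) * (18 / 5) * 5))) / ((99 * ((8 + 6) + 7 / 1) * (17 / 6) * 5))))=1468607679 / 169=8689986.27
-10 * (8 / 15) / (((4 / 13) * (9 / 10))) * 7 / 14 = -9.63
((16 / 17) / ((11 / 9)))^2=20736 / 34969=0.59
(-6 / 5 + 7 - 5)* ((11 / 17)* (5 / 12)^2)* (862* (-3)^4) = 213345 / 34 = 6274.85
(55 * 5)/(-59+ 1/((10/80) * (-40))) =-1375/296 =-4.65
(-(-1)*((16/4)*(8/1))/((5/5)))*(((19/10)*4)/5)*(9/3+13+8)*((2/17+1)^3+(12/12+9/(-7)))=1114449408/859775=1296.21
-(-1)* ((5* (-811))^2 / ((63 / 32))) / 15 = 105235360 / 189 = 556800.85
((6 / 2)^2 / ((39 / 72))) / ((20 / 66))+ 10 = 4214 / 65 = 64.83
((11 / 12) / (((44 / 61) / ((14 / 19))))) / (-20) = -427 / 9120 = -0.05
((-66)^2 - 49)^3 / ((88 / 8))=79895922443 / 11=7263265676.64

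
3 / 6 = 1 / 2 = 0.50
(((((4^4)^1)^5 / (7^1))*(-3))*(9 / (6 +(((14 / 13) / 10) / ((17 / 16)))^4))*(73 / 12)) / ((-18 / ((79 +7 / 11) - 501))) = -34665826141968001715404800000 / 344404431743911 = -100654413668359.79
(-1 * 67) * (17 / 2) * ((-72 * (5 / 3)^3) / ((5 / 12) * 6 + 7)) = 1139000 / 57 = 19982.46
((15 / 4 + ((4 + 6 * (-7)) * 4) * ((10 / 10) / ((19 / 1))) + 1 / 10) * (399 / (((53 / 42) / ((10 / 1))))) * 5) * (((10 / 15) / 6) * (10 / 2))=-36449.53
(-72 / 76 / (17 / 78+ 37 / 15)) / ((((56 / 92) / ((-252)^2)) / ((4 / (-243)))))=4018560 / 6631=606.03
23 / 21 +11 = 254 / 21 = 12.10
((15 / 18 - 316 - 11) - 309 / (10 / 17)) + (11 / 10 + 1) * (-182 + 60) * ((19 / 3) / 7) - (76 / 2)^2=-37909 / 15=-2527.27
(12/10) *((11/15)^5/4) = 161051/2531250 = 0.06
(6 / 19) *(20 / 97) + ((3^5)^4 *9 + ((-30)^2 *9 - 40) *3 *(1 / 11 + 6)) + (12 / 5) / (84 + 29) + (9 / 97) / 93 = 11142888994556520666 / 355081595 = 31381206887.27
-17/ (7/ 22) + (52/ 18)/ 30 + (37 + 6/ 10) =-14867/ 945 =-15.73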